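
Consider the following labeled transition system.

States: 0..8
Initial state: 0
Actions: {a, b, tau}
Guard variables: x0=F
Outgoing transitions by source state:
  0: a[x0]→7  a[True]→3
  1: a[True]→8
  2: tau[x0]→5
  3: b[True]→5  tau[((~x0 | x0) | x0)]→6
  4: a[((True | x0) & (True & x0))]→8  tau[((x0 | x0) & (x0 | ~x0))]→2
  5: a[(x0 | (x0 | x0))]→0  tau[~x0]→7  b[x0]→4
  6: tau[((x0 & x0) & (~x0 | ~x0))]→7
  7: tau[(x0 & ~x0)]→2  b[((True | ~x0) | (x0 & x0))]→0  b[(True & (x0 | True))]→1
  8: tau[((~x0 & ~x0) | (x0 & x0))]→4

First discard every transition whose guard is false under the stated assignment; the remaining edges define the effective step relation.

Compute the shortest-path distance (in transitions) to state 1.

BFS to 1:
  depth 0: {0}
  depth 1: {3}
  depth 2: {5,6}
  depth 3: {7}
  depth 4: {1}
first hit 1 at d=4 via a·b·tau·b

Answer: 4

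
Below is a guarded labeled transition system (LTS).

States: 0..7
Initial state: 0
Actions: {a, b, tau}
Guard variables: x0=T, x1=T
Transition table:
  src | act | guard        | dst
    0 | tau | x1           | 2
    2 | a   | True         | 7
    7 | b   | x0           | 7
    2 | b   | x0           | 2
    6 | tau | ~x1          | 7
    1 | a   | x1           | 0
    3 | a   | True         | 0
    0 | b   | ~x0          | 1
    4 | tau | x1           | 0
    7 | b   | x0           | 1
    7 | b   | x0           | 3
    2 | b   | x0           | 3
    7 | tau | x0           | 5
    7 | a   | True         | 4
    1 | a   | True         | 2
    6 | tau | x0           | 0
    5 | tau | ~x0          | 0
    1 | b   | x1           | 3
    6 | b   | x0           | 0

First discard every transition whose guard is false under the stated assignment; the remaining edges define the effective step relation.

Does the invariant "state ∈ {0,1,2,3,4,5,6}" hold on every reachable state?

Safe = {0,1,2,3,4,5,6}
Reach set: {0,1,2,3,4,5,7}
  0: safe
  1: safe
  2: safe
  3: safe
  4: safe
  5: safe
  7: ✗ unsafe
witness against invariant: tau·a → 7

Answer: INVARIANT VIOLATED at state 7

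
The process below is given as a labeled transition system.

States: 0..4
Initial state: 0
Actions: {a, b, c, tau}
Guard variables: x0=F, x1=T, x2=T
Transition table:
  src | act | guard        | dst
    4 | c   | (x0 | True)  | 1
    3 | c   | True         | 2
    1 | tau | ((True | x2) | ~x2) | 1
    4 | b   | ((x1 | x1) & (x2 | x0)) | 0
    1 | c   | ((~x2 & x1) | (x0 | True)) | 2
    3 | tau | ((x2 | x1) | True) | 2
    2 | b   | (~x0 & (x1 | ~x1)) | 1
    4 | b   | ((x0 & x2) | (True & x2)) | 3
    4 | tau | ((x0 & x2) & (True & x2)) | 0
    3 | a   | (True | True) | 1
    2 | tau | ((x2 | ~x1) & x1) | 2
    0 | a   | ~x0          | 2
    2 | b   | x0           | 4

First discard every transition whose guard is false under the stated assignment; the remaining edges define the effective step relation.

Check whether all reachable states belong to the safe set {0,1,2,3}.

Answer: INVARIANT HOLDS

Working:
Safe = {0,1,2,3}
Reachable = {0,1,2}
  0: safe
  1: safe
  2: safe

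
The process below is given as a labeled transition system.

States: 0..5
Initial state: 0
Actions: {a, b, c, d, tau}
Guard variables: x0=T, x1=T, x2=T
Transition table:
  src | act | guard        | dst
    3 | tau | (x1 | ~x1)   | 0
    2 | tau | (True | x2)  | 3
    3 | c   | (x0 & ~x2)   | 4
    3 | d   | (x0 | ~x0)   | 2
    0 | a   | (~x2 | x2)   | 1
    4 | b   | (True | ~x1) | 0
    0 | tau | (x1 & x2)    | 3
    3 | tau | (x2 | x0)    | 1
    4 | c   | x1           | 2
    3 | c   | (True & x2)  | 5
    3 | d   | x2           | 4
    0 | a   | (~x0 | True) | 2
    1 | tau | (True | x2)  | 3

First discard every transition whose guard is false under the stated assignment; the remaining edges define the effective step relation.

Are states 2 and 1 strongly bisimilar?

Answer: BISIMILAR

Working:
Refine partition for ~:
  round 0: {{0,1,2,3,4,5}}
  round 1: {{0},{1,2},{3},{4},{5}}
Fixed point at round 2; 5 class(es).
class of 2: {1,2}; class of 1: {1,2}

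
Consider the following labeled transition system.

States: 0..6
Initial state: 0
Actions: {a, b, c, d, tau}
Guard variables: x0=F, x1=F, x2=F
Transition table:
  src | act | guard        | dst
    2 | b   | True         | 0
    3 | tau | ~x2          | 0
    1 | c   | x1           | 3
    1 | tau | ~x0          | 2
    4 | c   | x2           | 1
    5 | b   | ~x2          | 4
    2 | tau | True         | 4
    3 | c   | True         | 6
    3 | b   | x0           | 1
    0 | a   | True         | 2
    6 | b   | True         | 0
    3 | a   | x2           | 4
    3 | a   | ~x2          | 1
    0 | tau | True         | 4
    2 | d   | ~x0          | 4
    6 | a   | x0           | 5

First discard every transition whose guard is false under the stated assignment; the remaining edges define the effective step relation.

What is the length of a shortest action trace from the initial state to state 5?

Breadth-first toward 5:
  Layer 0: {0}
  Layer 1: {2,4}
5 never appears.

Answer: UNREACHABLE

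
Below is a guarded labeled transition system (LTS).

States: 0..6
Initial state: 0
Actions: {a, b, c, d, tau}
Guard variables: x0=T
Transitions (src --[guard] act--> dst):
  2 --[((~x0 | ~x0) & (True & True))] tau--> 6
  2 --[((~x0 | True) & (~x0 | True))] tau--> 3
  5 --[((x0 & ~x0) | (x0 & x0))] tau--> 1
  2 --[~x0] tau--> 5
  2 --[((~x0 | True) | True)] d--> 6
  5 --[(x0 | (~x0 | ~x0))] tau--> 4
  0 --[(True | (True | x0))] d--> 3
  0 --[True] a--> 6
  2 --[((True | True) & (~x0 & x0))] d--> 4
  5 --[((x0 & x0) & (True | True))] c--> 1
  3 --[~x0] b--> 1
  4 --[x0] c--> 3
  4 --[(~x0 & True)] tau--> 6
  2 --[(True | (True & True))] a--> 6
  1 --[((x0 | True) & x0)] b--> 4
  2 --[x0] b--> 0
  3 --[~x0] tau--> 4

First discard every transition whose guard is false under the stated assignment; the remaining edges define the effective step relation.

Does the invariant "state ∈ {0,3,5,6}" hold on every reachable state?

Answer: INVARIANT HOLDS

Analysis:
Safe = {0,3,5,6}
Reachable = {0,3,6}
  0: safe
  3: safe
  6: safe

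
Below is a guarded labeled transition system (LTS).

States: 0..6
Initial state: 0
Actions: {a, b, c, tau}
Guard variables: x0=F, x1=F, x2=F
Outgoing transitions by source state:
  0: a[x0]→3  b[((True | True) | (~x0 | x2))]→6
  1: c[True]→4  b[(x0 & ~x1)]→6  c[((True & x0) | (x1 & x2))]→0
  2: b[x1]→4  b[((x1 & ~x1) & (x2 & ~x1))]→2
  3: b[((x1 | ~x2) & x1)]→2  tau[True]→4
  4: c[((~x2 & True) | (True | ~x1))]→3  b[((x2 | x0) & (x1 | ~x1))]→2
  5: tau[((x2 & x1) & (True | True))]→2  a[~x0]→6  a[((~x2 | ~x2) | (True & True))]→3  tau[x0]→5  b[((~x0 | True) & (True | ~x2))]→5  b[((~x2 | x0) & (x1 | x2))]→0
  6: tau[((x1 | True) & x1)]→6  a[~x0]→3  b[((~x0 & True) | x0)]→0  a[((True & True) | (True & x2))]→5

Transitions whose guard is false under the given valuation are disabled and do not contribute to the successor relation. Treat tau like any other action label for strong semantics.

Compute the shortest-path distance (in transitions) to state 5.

BFS to 5:
  Layer 0: {0}
  Layer 1: {6}
  Layer 2: {3,5}
5 enters at depth 2; path b·a

Answer: 2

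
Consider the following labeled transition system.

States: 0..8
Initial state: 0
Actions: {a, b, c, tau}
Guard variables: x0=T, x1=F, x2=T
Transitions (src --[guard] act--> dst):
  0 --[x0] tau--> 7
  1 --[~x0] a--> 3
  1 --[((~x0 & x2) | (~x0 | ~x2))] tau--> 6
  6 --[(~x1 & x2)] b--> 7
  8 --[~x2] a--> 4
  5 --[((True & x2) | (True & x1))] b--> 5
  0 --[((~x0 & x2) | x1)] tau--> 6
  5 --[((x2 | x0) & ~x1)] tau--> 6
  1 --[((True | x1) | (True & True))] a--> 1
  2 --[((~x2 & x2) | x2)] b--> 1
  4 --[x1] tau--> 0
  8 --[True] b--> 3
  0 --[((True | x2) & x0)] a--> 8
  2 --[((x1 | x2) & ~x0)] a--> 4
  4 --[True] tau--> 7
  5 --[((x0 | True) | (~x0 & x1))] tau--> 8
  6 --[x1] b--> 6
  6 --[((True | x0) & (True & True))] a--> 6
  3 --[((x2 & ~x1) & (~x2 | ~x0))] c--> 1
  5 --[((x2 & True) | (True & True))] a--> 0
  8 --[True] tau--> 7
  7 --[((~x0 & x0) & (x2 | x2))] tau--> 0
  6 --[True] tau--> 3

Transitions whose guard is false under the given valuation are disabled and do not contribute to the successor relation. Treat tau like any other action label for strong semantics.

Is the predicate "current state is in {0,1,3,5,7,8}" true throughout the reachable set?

Safe = {0,1,3,5,7,8}
R = {0,3,7,8}
  0: ok
  3: ok
  7: ok
  8: ok

Answer: INVARIANT HOLDS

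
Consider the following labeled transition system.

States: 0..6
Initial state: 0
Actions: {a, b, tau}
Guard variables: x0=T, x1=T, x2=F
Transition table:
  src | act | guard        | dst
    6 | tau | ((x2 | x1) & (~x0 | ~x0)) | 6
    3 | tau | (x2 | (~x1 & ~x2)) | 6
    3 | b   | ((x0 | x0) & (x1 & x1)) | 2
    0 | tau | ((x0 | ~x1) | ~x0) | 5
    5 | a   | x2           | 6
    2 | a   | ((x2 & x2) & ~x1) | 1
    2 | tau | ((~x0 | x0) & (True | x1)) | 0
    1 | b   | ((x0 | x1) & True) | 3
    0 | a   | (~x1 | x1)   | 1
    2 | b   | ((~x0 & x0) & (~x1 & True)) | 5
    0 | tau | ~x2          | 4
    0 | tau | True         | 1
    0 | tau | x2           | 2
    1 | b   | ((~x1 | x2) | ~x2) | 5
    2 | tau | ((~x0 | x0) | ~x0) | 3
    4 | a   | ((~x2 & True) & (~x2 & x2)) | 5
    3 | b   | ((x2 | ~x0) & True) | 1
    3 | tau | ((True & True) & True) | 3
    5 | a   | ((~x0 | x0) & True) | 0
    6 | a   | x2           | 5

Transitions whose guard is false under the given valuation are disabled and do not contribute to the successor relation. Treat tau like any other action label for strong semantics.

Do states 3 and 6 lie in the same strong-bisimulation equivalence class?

Refine partition for ~:
  P[0] = {{0,1,2,3,4,5,6}}
  P[1] = {{0},{1},{2},{3},{4,6},{5}}
6 equivalence class(es) (converged in 2)
3∈{3}, 6∈{4,6}

Answer: NOT BISIMILAR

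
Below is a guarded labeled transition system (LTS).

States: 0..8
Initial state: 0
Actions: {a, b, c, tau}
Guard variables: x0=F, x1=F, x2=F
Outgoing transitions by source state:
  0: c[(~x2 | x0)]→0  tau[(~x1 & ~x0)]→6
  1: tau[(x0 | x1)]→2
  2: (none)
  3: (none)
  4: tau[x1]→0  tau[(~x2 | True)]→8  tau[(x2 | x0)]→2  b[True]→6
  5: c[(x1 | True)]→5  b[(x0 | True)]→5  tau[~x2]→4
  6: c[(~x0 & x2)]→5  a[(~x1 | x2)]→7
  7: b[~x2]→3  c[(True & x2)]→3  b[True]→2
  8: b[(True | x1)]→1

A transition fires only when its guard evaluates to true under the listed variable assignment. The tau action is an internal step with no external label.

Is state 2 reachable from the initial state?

Answer: REACHABLE

Working:
Guard filter leaves 11 enabled edge(s).
L0 = {0}
L1 = {6}  now seen {0,6}
L2 = {7}  now seen {0,6,7}
L3 = {2,3}  now seen {0,2,3,6,7}
Reachable = {0,2,3,6,7}
Path to 2: tau·a·b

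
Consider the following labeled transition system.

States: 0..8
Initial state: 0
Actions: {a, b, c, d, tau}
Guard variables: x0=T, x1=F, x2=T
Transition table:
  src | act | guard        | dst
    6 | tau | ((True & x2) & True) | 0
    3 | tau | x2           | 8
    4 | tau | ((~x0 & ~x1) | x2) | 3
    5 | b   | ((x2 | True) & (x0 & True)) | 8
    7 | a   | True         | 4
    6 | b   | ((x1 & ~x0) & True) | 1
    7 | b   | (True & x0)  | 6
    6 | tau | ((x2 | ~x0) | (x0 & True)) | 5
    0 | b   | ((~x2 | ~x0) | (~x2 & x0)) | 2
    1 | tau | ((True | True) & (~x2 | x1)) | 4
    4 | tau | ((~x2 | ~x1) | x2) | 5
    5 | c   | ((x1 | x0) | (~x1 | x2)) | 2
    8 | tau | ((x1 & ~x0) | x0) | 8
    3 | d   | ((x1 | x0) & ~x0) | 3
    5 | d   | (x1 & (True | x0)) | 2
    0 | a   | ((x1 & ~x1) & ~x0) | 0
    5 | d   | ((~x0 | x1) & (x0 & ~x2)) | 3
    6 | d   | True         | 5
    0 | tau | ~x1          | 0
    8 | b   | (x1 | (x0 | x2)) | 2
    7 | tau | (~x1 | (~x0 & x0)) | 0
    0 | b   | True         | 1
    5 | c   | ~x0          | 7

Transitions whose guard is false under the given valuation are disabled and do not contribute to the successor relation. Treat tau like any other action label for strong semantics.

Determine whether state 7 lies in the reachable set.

Answer: UNREACHABLE

Analysis:
After dropping false guards: 15 live edges.
L0 = {0}
L1 = {1}  total {0,1}
Reach set: {0,1}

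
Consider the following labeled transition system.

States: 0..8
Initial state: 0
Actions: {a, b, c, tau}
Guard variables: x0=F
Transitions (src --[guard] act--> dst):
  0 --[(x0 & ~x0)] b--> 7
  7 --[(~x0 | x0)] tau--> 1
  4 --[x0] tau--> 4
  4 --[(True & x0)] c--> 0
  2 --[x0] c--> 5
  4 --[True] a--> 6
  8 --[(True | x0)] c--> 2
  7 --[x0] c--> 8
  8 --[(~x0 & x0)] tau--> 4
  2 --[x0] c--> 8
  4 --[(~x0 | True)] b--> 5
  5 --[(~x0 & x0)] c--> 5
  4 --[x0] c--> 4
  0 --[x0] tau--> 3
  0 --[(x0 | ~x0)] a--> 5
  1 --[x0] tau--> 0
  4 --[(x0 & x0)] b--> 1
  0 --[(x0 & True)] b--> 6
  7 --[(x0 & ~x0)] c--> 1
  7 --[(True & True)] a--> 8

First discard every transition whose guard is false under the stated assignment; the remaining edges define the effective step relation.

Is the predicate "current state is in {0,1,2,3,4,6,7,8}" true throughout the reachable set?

Answer: INVARIANT VIOLATED at state 5

Trace:
Allowed set {0,1,2,3,4,6,7,8}
Reachable = {0,5}
  0: ok
  5: outside
counterexample path to 5: a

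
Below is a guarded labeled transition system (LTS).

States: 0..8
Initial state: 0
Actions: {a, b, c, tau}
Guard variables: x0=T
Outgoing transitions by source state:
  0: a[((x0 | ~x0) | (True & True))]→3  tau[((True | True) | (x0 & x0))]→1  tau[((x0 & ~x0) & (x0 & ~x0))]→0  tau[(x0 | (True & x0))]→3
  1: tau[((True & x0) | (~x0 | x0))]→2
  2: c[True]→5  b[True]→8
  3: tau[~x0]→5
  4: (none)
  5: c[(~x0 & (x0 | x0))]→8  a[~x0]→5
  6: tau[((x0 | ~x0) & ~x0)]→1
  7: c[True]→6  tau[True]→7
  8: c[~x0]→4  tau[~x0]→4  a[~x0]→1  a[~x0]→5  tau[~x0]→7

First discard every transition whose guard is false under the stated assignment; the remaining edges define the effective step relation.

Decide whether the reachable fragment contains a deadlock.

Answer: DEADLOCK at state 3

Working:
Reach set: {0,1,2,3,5,8}
  0: a→3  tau→1  tau→3  [deg 3]
  1: tau→2  [deg 1]
  2: b→8  c→5  [deg 2]
  3: ∅  [deadlock]
  5: ∅  [deadlock]
  8: ∅  [deadlock]
witness 3: a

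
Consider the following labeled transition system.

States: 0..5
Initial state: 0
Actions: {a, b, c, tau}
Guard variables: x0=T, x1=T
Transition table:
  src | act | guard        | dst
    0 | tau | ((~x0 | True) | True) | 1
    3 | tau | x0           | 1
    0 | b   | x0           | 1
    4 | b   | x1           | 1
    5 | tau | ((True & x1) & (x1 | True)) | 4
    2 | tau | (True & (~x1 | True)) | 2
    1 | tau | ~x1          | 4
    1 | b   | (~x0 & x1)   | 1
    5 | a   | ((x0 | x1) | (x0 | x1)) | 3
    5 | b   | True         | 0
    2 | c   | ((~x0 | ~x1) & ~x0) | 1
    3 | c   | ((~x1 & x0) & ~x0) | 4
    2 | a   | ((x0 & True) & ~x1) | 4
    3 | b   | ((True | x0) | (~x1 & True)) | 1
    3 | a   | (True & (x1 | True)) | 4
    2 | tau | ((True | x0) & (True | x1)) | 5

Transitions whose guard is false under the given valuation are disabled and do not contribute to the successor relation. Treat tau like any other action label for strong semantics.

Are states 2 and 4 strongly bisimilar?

Answer: NOT BISIMILAR

Working:
Compute ~ classes (split until stable):
  round 0: {{0,1,2,3,4,5}}
  round 1: {{0},{1},{2},{3,5},{4}}
  round 2: {{0},{1},{2},{3},{4},{5}}
6 equivalence class(es) (converged in 3)
[2]={2}  [4]={4}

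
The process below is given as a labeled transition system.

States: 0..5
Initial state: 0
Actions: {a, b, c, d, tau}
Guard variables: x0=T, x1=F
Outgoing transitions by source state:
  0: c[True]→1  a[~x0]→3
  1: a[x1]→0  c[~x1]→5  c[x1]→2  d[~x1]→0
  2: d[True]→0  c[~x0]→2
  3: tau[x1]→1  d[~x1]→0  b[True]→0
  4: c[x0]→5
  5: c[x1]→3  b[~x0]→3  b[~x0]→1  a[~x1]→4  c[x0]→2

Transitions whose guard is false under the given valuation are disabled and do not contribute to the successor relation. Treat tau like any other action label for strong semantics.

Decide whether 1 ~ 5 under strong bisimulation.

Answer: NOT BISIMILAR

Trace:
Bisimulation quotient by refinement:
  π0 = {{0,1,2,3,4,5}}
  π1 = {{0,4},{1},{2},{3},{5}}
  π2 = {{0},{1},{2},{3},{4},{5}}
6 equivalence class(es) (converged in 3)
1∈{1}, 5∈{5}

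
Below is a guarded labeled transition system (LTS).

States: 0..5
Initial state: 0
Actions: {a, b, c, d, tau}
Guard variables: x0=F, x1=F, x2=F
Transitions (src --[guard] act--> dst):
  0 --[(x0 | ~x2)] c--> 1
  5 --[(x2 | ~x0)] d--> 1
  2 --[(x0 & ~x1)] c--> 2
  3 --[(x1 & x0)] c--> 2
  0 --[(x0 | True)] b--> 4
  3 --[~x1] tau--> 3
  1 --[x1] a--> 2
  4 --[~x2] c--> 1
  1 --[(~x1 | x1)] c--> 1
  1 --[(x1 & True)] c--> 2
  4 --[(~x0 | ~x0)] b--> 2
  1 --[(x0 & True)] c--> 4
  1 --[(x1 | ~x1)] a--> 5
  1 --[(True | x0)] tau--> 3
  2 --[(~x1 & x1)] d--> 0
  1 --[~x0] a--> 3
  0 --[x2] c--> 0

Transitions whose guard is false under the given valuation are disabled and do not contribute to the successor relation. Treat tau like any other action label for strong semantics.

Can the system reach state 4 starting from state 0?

After dropping false guards: 10 live edges.
L0 = {0}
L1 = {1,4}  cumulative {0,1,4}
L2 = {2,3,5}  cumulative {0,1,2,3,4,5}
R = {0,1,2,3,4,5}
trace reaching 4: b

Answer: REACHABLE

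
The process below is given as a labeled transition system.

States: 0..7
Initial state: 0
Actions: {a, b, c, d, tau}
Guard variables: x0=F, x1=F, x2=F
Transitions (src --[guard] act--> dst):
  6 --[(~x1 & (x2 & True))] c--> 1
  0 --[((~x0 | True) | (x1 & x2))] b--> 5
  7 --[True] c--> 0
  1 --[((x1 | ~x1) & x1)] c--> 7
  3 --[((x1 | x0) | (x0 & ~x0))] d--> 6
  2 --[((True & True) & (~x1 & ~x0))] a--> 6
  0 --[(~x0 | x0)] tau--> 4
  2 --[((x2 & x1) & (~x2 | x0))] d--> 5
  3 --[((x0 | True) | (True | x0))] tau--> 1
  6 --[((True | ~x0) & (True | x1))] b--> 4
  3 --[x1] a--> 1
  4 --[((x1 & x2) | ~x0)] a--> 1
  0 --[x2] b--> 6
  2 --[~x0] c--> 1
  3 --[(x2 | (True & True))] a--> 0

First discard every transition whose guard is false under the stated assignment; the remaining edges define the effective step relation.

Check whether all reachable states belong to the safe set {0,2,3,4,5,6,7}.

Allowed set {0,2,3,4,5,6,7}
R = {0,1,4,5}
  0: ok
  1: VIOLATES
  4: ok
  5: ok
witness against invariant: tau·a → 1

Answer: INVARIANT VIOLATED at state 1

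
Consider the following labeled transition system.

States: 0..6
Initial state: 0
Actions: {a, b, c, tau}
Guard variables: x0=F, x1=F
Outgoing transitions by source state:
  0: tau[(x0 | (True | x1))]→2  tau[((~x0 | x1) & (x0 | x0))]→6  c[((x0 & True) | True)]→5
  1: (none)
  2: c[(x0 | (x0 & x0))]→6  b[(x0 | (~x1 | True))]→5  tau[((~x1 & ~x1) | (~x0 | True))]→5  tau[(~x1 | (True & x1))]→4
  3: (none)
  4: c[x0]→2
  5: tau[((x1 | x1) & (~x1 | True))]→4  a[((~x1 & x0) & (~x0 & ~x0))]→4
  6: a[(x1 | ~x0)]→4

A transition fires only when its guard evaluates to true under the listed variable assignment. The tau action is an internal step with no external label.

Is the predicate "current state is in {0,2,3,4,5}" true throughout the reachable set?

Answer: INVARIANT HOLDS

Analysis:
Inv-set: {0,2,3,4,5}
Reach set: {0,2,4,5}
  0: ok
  2: ok
  4: ok
  5: ok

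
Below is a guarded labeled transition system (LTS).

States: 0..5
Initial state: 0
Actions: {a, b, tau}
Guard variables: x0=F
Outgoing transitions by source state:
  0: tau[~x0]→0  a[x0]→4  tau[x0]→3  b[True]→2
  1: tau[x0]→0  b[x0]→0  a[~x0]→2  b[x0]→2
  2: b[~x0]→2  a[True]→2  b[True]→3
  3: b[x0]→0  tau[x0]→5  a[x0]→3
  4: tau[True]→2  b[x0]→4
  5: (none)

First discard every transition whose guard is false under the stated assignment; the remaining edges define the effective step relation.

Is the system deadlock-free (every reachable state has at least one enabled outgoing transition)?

Reach set: {0,2,3}
  0: b→2  tau→0  [2 out]
  2: a→2  b→2  b→3  [3 out]
  3: ∅  [STUCK]
trace reaching 3: b·b

Answer: DEADLOCK at state 3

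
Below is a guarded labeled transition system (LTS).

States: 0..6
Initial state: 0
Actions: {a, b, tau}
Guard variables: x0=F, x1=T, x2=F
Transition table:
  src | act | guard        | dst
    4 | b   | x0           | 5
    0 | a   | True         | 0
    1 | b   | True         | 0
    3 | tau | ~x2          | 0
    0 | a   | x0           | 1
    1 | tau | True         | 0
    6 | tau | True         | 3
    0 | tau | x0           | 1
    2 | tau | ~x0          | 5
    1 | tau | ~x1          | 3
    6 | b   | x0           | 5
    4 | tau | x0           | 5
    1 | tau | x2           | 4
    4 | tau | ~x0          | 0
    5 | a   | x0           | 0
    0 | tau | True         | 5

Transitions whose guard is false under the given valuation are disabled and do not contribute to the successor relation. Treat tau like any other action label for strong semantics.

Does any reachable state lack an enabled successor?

Answer: DEADLOCK at state 5

Analysis:
R = {0,5}
  0: a→0  tau→5  [2 exit(s)]
  5: ∅  [deadlock]
Path to 5: tau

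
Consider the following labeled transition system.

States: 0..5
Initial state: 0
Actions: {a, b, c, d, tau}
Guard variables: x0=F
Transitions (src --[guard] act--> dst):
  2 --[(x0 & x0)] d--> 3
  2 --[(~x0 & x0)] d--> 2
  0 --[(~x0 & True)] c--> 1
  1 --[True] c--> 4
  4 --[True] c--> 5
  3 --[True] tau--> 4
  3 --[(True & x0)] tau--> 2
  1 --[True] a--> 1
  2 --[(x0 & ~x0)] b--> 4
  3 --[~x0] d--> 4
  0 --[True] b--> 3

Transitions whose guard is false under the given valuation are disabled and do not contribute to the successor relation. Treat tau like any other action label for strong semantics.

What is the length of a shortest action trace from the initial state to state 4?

Layered search for 4:
  Layer 0: {0}
  Layer 1: {1,3}
  Layer 2: {4}
depth(4)=2, e.g. b·d

Answer: 2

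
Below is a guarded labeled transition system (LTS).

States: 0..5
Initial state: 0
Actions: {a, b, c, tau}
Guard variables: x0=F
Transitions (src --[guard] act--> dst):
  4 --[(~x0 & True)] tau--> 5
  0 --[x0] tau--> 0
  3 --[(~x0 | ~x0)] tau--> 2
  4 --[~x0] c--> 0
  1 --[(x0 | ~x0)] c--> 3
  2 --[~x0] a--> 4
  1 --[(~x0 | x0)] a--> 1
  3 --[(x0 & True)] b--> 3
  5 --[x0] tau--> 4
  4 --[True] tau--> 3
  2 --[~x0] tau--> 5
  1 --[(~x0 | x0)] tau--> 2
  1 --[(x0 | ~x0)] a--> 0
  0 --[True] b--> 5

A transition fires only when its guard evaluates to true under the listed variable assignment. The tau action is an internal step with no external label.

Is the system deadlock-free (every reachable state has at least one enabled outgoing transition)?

Reachable = {0,5}
  0: b→5  [1 exit(s)]
  5: ∅  [deadlock]
witness 5: b

Answer: DEADLOCK at state 5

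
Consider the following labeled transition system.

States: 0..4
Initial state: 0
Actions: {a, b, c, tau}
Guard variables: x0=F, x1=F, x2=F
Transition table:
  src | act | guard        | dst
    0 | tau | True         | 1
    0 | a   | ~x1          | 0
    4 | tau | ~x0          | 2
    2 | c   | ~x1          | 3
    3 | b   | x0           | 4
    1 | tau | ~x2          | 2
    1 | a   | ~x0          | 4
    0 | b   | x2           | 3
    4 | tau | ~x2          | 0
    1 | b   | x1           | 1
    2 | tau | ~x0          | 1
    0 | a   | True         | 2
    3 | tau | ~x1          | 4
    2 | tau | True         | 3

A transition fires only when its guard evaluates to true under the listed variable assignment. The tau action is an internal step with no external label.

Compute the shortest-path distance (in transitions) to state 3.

Breadth-first toward 3:
  Layer 0: {0}
  Layer 1: {1,2}
  Layer 2: {3,4}
first hit 3 at d=2 via a·c

Answer: 2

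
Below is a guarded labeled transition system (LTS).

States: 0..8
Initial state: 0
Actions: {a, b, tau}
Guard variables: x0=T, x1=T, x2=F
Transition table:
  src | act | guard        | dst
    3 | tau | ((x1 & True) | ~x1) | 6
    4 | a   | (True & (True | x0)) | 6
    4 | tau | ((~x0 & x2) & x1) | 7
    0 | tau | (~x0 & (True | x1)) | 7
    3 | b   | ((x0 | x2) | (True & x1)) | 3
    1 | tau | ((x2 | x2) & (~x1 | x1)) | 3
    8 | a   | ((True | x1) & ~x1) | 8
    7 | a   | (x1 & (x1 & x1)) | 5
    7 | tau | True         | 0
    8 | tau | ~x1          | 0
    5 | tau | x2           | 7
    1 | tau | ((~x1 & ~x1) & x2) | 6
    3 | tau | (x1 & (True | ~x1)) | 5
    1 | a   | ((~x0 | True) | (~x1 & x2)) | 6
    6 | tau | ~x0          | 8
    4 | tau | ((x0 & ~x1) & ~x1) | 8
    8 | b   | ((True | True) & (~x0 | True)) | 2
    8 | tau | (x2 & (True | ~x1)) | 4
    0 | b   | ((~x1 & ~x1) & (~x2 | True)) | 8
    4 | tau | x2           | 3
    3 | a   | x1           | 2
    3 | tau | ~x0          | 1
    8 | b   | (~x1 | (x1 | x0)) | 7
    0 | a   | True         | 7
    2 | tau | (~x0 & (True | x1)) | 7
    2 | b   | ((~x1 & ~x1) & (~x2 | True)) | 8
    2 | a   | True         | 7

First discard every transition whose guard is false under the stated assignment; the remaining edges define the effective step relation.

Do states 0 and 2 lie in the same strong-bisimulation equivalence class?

Answer: BISIMILAR

Trace:
Bisimulation quotient by refinement:
  round 0: {{0,1,2,3,4,5,6,7,8}}
  round 1: {{0,1,2,4},{3},{5,6},{7},{8}}
  round 2: {{0,2},{1,4},{3},{5,6},{7},{8}}
Fixed point at round 3; 6 class(es).
0∈{0,2}, 2∈{0,2}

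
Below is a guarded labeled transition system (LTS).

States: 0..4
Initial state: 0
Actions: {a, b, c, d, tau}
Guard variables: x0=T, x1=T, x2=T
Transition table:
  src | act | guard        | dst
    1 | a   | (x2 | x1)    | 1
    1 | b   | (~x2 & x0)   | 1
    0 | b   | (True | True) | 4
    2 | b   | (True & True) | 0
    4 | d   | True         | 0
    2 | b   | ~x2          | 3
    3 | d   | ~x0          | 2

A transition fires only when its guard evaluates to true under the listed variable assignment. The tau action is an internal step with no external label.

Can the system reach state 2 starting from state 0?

After dropping false guards: 4 live edges.
depth 0: {0}
depth 1: {4}  now seen {0,4}
Reachable = {0,4}

Answer: UNREACHABLE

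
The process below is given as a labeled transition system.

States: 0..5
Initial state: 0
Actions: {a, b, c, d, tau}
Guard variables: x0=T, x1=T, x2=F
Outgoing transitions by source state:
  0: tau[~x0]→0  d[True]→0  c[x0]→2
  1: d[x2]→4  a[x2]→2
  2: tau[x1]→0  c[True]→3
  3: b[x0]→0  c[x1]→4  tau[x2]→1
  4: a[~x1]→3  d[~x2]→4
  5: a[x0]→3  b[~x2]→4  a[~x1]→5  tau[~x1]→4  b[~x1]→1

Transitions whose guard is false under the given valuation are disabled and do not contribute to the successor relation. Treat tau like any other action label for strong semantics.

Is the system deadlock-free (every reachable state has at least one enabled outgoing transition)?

Answer: DEADLOCK-FREE

Working:
Reachable = {0,2,3,4}
  0: c→2  d→0  [2 exit(s)]
  2: c→3  tau→0  [2 exit(s)]
  3: b→0  c→4  [2 exit(s)]
  4: d→4  [1 exit(s)]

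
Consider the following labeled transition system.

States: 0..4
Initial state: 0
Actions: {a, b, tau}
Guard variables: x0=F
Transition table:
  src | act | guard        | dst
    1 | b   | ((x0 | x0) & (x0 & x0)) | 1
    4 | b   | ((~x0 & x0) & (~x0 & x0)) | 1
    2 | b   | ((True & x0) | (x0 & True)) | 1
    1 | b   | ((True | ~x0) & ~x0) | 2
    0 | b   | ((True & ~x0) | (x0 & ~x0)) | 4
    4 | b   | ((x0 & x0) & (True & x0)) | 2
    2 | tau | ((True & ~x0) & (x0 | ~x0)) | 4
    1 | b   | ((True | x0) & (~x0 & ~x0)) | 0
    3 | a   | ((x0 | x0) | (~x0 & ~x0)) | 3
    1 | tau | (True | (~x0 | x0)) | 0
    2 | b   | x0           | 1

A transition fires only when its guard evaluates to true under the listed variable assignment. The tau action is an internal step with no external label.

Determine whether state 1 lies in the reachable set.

6 transition(s) survive guard evaluation.
Layer 0: {0}
Layer 1: {4}  total {0,4}
Reach set: {0,4}

Answer: UNREACHABLE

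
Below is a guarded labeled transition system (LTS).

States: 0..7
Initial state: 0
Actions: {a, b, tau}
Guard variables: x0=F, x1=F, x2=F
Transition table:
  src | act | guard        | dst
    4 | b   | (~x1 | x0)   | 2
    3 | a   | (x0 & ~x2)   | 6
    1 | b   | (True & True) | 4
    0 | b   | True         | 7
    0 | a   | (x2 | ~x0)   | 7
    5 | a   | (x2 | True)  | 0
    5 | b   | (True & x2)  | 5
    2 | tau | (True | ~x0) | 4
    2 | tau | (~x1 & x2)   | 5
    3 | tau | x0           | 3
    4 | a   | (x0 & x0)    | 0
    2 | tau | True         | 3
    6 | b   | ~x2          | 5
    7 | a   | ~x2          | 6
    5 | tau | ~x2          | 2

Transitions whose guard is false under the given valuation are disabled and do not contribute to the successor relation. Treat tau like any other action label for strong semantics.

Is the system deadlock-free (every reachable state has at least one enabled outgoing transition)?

Answer: DEADLOCK at state 3

Trace:
R = {0,2,3,4,5,6,7}
  0: a→7  b→7  [2 exit(s)]
  2: tau→3  tau→4  [2 exit(s)]
  3: ∅  [STUCK]
  4: b→2  [1 exit(s)]
  5: a→0  tau→2  [2 exit(s)]
  6: b→5  [1 exit(s)]
  7: a→6  [1 exit(s)]
trace reaching 3: b·a·b·tau·tau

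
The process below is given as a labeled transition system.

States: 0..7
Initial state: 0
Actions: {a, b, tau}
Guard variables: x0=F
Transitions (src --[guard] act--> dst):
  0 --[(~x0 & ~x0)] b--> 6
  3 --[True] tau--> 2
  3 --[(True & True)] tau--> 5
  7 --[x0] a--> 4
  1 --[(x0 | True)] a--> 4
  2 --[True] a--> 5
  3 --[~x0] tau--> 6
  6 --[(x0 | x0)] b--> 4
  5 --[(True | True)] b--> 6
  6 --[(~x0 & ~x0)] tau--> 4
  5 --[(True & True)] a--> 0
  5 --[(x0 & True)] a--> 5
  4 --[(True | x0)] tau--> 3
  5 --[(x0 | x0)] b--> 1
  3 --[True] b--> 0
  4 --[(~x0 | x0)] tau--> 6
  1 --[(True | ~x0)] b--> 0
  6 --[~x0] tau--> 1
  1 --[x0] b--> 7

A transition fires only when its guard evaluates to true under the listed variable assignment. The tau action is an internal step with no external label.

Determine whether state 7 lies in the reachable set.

Guard filter leaves 14 enabled edge(s).
L0 = {0}
L1 = {6}  cumulative {0,6}
L2 = {1,4}  cumulative {0,1,4,6}
L3 = {3}  cumulative {0,1,3,4,6}
L4 = {2,5}  cumulative {0,1,2,3,4,5,6}
Reachable = {0,1,2,3,4,5,6}

Answer: UNREACHABLE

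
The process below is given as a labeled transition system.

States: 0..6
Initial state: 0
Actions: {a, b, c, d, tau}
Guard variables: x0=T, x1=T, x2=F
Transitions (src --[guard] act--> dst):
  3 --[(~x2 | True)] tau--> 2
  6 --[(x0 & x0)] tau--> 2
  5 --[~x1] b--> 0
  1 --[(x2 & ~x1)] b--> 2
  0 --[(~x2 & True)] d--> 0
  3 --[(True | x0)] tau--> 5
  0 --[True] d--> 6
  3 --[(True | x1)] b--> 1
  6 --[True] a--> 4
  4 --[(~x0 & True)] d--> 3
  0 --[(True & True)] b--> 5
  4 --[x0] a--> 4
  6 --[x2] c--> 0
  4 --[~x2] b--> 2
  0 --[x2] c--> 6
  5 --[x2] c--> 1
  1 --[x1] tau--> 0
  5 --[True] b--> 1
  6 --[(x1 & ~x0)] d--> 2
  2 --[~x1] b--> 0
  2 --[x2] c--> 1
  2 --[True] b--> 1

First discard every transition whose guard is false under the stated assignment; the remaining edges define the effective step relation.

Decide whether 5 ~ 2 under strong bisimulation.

Answer: BISIMILAR

Trace:
Compute ~ classes (split until stable):
  round 0: {{0,1,2,3,4,5,6}}
  round 1: {{0},{1},{2,5},{3},{4},{6}}
6 equivalence class(es) (converged in 2)
[5]={2,5}  [2]={2,5}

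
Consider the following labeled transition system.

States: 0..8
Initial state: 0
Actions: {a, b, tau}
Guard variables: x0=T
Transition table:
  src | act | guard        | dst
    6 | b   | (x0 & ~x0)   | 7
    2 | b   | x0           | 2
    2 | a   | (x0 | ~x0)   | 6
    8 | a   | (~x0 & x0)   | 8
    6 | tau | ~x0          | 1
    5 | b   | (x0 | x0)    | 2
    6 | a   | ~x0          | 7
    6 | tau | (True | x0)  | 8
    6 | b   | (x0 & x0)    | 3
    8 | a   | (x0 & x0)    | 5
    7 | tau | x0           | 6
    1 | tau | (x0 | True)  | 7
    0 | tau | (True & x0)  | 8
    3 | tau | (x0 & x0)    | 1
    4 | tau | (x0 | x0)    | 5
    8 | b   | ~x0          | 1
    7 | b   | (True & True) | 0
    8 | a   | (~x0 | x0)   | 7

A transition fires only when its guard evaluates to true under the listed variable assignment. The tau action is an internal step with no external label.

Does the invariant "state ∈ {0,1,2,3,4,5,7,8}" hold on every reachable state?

Answer: INVARIANT VIOLATED at state 6

Working:
Safe = {0,1,2,3,4,5,7,8}
Reach set: {0,1,2,3,5,6,7,8}
  0: ok
  1: ok
  2: ok
  3: ok
  5: ok
  6: outside
  7: ok
  8: ok
witness against invariant: tau·a·tau → 6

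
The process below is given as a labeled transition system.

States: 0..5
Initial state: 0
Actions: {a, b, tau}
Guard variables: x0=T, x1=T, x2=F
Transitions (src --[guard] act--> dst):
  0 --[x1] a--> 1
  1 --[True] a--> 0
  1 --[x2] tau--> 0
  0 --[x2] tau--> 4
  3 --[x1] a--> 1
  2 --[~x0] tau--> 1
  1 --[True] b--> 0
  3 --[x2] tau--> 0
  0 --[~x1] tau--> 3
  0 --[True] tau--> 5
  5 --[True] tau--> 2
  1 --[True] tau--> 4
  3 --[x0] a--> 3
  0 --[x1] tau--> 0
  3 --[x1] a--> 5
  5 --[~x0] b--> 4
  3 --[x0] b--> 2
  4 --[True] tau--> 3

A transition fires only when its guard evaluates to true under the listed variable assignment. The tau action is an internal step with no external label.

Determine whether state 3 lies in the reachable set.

Answer: REACHABLE

Trace:
Guard filter leaves 12 enabled edge(s).
L0 = {0}
L1 = {1,5}  now seen {0,1,5}
L2 = {2,4}  now seen {0,1,2,4,5}
L3 = {3}  now seen {0,1,2,3,4,5}
Reach set: {0,1,2,3,4,5}
trace reaching 3: a·tau·tau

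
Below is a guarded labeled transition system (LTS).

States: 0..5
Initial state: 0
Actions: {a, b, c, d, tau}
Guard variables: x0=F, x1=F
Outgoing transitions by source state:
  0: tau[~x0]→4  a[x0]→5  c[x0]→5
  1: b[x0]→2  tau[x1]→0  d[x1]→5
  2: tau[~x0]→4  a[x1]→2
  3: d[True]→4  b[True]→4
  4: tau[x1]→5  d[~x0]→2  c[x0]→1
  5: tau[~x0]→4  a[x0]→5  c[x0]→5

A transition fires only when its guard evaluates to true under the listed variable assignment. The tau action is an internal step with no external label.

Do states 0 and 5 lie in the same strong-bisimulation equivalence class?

Answer: BISIMILAR

Analysis:
Refine partition for ~:
  round 0: {{0,1,2,3,4,5}}
  round 1: {{0,2,5},{1},{3},{4}}
Fixed point at round 2; 4 class(es).
0∈{0,2,5}, 5∈{0,2,5}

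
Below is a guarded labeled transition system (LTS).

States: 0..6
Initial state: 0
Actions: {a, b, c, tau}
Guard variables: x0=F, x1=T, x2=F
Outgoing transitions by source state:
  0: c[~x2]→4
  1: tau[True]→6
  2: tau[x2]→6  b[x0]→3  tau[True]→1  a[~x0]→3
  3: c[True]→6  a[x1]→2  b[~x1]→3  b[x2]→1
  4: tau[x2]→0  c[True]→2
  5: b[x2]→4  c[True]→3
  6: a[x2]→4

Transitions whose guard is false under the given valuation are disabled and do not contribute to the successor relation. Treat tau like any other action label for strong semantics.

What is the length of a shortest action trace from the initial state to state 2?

Answer: 2

Trace:
Layered search for 2:
  Layer 0: {0}
  Layer 1: {4}
  Layer 2: {2}
depth(2)=2, e.g. c·c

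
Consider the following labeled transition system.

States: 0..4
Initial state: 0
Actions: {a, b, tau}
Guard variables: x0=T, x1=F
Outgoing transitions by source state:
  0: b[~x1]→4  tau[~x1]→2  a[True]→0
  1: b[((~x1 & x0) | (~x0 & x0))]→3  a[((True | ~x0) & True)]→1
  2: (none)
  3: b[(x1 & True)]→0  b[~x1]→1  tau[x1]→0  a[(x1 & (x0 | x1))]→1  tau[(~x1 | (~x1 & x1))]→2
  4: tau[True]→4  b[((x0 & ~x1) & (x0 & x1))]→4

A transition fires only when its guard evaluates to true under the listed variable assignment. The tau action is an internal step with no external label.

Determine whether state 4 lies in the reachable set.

8 transition(s) survive guard evaluation.
Layer 0: {0}
Layer 1: {2,4}  cumulative {0,2,4}
Reachable = {0,2,4}
witness 4: b

Answer: REACHABLE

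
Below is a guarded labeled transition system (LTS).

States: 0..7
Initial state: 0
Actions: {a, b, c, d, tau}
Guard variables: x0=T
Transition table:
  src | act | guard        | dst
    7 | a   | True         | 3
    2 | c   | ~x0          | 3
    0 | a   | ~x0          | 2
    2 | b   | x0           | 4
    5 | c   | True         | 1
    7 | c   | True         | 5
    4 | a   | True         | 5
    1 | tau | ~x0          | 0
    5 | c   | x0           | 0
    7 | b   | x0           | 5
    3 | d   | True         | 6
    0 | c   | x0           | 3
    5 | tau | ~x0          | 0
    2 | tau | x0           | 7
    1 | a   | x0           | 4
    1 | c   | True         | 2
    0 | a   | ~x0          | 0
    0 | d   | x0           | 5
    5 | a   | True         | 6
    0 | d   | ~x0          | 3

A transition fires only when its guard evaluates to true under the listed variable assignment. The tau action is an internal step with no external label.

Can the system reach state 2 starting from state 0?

After dropping false guards: 14 live edges.
Layer 0: {0}
Layer 1: {3,5}  cumulative {0,3,5}
Layer 2: {1,6}  cumulative {0,1,3,5,6}
Layer 3: {2,4}  cumulative {0,1,2,3,4,5,6}
Layer 4: {7}  cumulative {0,1,2,3,4,5,6,7}
R = {0,1,2,3,4,5,6,7}
witness 2: d·c·c

Answer: REACHABLE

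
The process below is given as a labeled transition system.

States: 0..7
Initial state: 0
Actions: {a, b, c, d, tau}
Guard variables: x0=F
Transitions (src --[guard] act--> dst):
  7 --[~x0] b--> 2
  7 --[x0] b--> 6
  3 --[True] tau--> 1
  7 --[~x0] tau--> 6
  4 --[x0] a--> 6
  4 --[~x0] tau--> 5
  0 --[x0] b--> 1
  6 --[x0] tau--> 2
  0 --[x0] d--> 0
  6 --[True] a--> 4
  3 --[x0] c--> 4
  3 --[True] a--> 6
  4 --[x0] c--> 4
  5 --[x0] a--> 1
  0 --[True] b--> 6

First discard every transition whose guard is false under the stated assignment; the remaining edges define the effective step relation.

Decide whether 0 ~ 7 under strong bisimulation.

Answer: NOT BISIMILAR

Working:
Compute ~ classes (split until stable):
  P[0] = {{0,1,2,3,4,5,6,7}}
  P[1] = {{0},{1,2,5},{3},{4},{6},{7}}
6 equivalence class(es) (converged in 2)
class of 0: {0}; class of 7: {7}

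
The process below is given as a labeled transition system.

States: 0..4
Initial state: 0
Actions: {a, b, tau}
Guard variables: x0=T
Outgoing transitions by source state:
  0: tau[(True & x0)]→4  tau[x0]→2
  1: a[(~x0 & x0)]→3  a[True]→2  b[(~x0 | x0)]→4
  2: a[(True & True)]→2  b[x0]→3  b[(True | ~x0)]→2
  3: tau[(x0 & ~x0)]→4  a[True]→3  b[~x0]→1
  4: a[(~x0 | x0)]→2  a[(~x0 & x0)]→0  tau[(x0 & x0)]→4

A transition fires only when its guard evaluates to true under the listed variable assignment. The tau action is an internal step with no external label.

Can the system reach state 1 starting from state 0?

Answer: UNREACHABLE

Trace:
10 transition(s) survive guard evaluation.
L0 = {0}
L1 = {2,4}  total {0,2,4}
L2 = {3}  total {0,2,3,4}
Reach set: {0,2,3,4}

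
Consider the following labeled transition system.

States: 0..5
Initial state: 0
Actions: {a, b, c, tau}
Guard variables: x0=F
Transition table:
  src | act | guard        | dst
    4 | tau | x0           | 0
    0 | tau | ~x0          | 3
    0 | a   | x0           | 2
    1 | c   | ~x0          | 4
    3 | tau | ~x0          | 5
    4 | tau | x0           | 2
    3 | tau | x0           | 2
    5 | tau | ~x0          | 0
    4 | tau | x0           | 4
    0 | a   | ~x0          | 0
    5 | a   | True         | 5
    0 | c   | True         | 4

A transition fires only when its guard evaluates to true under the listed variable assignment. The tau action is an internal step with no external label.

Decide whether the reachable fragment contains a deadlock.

Reach set: {0,3,4,5}
  0: a→0  c→4  tau→3  [3 exit(s)]
  3: tau→5  [1 exit(s)]
  4: ∅  [deadlock]
  5: a→5  tau→0  [2 exit(s)]
trace reaching 4: c

Answer: DEADLOCK at state 4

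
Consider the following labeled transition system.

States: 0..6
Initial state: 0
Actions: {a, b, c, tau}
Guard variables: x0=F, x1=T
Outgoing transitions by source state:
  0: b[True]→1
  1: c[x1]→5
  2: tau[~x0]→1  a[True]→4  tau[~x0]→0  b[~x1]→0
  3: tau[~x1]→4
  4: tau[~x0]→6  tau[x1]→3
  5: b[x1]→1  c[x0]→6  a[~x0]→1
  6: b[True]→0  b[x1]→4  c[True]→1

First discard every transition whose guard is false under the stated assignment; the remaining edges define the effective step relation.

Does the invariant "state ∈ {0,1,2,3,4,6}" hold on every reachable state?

Safe = {0,1,2,3,4,6}
Reach set: {0,1,5}
  0: ok
  1: ok
  5: outside
reach 5 via b·c — violates

Answer: INVARIANT VIOLATED at state 5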